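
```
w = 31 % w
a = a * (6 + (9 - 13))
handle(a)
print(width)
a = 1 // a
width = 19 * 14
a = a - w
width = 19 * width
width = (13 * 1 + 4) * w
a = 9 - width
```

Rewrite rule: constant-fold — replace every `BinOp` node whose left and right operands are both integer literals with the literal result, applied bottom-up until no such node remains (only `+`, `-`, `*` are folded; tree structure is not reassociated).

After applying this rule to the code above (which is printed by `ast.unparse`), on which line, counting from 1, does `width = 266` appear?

6

Transformed code:
w = 31 % w
a = a * 2
handle(a)
print(width)
a = 1 // a
width = 266
a = a - w
width = 19 * width
width = 17 * w
a = 9 - width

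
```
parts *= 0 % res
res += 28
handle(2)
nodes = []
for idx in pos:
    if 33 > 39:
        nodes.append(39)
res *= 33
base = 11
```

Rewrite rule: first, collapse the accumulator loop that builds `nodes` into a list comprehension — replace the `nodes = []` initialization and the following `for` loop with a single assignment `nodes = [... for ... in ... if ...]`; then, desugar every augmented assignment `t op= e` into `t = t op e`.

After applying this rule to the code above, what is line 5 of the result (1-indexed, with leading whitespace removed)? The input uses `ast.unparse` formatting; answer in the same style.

Transformed code:
parts = parts * (0 % res)
res = res + 28
handle(2)
nodes = [39 for idx in pos if 33 > 39]
res = res * 33
base = 11

res = res * 33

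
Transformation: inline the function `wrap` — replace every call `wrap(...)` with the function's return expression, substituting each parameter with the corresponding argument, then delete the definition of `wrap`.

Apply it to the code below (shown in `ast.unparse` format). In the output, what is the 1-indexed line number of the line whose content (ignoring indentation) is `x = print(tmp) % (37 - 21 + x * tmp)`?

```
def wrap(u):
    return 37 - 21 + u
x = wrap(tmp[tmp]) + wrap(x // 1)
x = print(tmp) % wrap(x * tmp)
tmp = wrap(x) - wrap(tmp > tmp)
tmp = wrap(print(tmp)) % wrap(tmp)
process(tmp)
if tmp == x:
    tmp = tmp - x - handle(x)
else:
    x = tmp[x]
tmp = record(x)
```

2

Transformed code:
x = 37 - 21 + tmp[tmp] + (37 - 21 + x // 1)
x = print(tmp) % (37 - 21 + x * tmp)
tmp = 37 - 21 + x - (37 - 21 + (tmp > tmp))
tmp = (37 - 21 + print(tmp)) % (37 - 21 + tmp)
process(tmp)
if tmp == x:
    tmp = tmp - x - handle(x)
else:
    x = tmp[x]
tmp = record(x)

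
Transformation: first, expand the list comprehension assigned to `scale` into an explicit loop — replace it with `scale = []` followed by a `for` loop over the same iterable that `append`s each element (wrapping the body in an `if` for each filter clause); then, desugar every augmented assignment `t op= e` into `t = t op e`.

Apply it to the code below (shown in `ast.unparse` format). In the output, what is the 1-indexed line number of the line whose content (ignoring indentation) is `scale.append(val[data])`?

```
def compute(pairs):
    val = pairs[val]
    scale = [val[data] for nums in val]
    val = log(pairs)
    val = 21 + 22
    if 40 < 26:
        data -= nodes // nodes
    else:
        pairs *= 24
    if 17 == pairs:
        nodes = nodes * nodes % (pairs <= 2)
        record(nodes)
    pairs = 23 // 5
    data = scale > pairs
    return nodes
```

5

Transformed code:
def compute(pairs):
    val = pairs[val]
    scale = []
    for nums in val:
        scale.append(val[data])
    val = log(pairs)
    val = 21 + 22
    if 40 < 26:
        data = data - nodes // nodes
    else:
        pairs = pairs * 24
    if 17 == pairs:
        nodes = nodes * nodes % (pairs <= 2)
        record(nodes)
    pairs = 23 // 5
    data = scale > pairs
    return nodes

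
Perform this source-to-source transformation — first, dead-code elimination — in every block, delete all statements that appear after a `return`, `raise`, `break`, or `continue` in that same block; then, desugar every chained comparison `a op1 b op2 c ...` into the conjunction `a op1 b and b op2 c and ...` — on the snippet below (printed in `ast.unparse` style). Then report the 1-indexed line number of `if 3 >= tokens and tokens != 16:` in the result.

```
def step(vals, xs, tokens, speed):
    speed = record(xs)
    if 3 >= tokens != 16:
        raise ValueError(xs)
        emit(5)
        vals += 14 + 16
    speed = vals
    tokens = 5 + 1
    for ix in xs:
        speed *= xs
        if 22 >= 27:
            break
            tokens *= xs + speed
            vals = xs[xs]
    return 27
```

3

Transformed code:
def step(vals, xs, tokens, speed):
    speed = record(xs)
    if 3 >= tokens and tokens != 16:
        raise ValueError(xs)
    speed = vals
    tokens = 5 + 1
    for ix in xs:
        speed *= xs
        if 22 >= 27:
            break
    return 27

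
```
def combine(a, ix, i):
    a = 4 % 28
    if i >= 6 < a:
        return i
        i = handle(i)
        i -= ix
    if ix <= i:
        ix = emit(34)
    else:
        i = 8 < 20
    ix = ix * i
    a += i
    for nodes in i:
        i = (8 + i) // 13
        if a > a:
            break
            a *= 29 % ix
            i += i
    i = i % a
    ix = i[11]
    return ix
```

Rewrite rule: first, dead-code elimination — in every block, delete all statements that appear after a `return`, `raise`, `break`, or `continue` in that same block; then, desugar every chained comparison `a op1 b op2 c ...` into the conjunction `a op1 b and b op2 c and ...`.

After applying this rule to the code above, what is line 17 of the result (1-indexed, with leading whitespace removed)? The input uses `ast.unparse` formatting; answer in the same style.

return ix

Transformed code:
def combine(a, ix, i):
    a = 4 % 28
    if i >= 6 and 6 < a:
        return i
    if ix <= i:
        ix = emit(34)
    else:
        i = 8 < 20
    ix = ix * i
    a += i
    for nodes in i:
        i = (8 + i) // 13
        if a > a:
            break
    i = i % a
    ix = i[11]
    return ix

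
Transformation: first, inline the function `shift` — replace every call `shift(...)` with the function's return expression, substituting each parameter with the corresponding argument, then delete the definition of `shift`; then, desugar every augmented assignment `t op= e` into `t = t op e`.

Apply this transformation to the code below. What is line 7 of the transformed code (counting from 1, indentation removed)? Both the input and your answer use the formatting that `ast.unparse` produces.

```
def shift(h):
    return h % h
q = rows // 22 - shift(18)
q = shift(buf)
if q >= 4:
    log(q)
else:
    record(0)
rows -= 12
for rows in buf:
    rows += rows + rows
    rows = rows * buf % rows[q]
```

Transformed code:
q = rows // 22 - 18 % 18
q = buf % buf
if q >= 4:
    log(q)
else:
    record(0)
rows = rows - 12
for rows in buf:
    rows = rows + (rows + rows)
    rows = rows * buf % rows[q]

rows = rows - 12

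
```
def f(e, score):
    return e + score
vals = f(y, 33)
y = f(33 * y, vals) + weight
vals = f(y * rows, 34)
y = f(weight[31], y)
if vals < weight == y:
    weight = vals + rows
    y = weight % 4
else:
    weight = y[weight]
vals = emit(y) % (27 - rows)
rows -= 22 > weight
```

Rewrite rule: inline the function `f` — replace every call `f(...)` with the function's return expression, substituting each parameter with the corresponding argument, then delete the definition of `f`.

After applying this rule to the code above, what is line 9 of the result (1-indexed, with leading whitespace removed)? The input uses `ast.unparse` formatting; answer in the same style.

weight = y[weight]

Transformed code:
vals = y + 33
y = 33 * y + vals + weight
vals = y * rows + 34
y = weight[31] + y
if vals < weight == y:
    weight = vals + rows
    y = weight % 4
else:
    weight = y[weight]
vals = emit(y) % (27 - rows)
rows -= 22 > weight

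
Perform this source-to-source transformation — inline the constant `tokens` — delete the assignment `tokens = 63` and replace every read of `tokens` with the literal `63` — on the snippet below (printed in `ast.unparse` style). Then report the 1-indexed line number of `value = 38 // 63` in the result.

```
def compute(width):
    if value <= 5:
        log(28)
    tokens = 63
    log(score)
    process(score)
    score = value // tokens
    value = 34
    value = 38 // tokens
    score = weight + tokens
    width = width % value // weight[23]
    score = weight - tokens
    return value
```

Transformed code:
def compute(width):
    if value <= 5:
        log(28)
    log(score)
    process(score)
    score = value // 63
    value = 34
    value = 38 // 63
    score = weight + 63
    width = width % value // weight[23]
    score = weight - 63
    return value

8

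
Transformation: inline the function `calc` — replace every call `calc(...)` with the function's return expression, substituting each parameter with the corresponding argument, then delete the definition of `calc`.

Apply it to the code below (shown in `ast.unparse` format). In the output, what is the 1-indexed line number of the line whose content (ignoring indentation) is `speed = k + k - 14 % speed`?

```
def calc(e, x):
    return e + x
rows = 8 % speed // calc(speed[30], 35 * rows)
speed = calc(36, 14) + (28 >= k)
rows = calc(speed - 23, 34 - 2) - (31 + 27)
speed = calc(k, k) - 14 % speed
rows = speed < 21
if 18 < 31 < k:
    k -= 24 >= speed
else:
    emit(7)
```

Transformed code:
rows = 8 % speed // (speed[30] + 35 * rows)
speed = 36 + 14 + (28 >= k)
rows = speed - 23 + (34 - 2) - (31 + 27)
speed = k + k - 14 % speed
rows = speed < 21
if 18 < 31 < k:
    k -= 24 >= speed
else:
    emit(7)

4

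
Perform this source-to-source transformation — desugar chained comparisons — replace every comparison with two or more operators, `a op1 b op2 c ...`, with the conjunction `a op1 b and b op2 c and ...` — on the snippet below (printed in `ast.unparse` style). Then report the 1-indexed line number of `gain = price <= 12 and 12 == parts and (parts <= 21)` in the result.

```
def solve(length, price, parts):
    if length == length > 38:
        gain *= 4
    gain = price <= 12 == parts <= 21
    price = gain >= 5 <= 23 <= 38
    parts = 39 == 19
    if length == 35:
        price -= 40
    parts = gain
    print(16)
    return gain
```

4

Transformed code:
def solve(length, price, parts):
    if length == length and length > 38:
        gain *= 4
    gain = price <= 12 and 12 == parts and (parts <= 21)
    price = gain >= 5 and 5 <= 23 and (23 <= 38)
    parts = 39 == 19
    if length == 35:
        price -= 40
    parts = gain
    print(16)
    return gain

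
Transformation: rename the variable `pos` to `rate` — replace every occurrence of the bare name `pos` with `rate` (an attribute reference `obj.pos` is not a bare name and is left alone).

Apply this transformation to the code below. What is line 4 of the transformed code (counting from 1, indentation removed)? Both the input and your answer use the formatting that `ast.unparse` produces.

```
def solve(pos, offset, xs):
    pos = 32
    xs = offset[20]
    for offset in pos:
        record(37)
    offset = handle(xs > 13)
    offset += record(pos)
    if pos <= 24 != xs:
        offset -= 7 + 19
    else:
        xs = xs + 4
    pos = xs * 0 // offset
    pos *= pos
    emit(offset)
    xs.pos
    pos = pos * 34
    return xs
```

Transformed code:
def solve(rate, offset, xs):
    rate = 32
    xs = offset[20]
    for offset in rate:
        record(37)
    offset = handle(xs > 13)
    offset += record(rate)
    if rate <= 24 != xs:
        offset -= 7 + 19
    else:
        xs = xs + 4
    rate = xs * 0 // offset
    rate *= rate
    emit(offset)
    xs.pos
    rate = rate * 34
    return xs

for offset in rate:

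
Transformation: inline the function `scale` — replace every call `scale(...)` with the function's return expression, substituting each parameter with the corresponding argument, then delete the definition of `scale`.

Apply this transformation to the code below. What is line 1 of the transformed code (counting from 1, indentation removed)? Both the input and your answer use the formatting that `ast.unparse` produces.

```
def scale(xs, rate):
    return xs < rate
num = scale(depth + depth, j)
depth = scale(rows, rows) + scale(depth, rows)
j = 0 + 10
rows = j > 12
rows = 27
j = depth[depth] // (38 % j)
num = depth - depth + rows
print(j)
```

num = depth + depth < j

Transformed code:
num = depth + depth < j
depth = (rows < rows) + (depth < rows)
j = 0 + 10
rows = j > 12
rows = 27
j = depth[depth] // (38 % j)
num = depth - depth + rows
print(j)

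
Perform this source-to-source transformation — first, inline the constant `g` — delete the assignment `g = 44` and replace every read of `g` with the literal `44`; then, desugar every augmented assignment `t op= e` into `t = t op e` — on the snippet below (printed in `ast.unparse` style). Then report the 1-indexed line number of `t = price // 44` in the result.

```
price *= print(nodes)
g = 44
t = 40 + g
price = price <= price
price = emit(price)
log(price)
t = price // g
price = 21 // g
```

Transformed code:
price = price * print(nodes)
t = 40 + 44
price = price <= price
price = emit(price)
log(price)
t = price // 44
price = 21 // 44

6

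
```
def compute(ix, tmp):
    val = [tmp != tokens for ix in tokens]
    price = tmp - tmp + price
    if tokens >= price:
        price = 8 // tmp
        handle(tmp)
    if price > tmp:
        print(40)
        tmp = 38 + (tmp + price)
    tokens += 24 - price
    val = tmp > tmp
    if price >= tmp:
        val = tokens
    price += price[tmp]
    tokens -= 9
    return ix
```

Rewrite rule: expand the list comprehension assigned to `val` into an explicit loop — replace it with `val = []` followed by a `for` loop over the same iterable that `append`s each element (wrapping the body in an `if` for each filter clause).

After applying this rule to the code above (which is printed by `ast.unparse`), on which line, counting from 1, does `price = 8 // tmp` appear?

Transformed code:
def compute(ix, tmp):
    val = []
    for ix in tokens:
        val.append(tmp != tokens)
    price = tmp - tmp + price
    if tokens >= price:
        price = 8 // tmp
        handle(tmp)
    if price > tmp:
        print(40)
        tmp = 38 + (tmp + price)
    tokens += 24 - price
    val = tmp > tmp
    if price >= tmp:
        val = tokens
    price += price[tmp]
    tokens -= 9
    return ix

7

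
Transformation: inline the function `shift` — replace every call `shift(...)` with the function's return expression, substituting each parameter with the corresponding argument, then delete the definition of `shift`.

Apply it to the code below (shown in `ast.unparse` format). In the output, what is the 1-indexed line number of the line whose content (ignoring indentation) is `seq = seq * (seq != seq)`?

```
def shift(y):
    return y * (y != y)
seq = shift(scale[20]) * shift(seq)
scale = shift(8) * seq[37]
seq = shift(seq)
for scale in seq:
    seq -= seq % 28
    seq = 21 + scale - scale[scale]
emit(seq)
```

3

Transformed code:
seq = scale[20] * (scale[20] != scale[20]) * (seq * (seq != seq))
scale = 8 * (8 != 8) * seq[37]
seq = seq * (seq != seq)
for scale in seq:
    seq -= seq % 28
    seq = 21 + scale - scale[scale]
emit(seq)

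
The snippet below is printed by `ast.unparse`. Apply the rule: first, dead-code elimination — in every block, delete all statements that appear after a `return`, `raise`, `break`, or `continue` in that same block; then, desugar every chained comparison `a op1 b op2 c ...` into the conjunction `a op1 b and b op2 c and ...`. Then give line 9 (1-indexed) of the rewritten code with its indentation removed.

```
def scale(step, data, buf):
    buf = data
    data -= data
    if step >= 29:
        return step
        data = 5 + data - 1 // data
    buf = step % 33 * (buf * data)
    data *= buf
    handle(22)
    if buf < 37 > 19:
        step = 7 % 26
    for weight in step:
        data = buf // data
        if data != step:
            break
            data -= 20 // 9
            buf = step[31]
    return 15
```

Transformed code:
def scale(step, data, buf):
    buf = data
    data -= data
    if step >= 29:
        return step
    buf = step % 33 * (buf * data)
    data *= buf
    handle(22)
    if buf < 37 and 37 > 19:
        step = 7 % 26
    for weight in step:
        data = buf // data
        if data != step:
            break
    return 15

if buf < 37 and 37 > 19:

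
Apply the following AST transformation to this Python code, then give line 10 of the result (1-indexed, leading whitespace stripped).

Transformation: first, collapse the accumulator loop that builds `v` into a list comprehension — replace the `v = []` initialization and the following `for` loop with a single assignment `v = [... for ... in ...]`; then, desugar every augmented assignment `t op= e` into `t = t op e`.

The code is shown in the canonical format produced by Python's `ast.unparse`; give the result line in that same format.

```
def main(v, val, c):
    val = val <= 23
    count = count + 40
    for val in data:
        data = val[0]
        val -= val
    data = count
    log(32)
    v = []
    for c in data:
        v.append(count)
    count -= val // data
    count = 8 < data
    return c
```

count = count - val // data

Transformed code:
def main(v, val, c):
    val = val <= 23
    count = count + 40
    for val in data:
        data = val[0]
        val = val - val
    data = count
    log(32)
    v = [count for c in data]
    count = count - val // data
    count = 8 < data
    return c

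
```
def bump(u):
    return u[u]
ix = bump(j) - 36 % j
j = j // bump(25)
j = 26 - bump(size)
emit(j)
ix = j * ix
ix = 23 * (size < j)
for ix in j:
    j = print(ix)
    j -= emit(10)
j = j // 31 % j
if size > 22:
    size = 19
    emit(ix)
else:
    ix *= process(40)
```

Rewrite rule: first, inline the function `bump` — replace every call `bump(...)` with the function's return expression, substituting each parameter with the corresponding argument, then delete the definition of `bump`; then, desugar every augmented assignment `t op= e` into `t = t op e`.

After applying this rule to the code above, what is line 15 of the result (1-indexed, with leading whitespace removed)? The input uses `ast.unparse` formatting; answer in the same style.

Transformed code:
ix = j[j] - 36 % j
j = j // 25[25]
j = 26 - size[size]
emit(j)
ix = j * ix
ix = 23 * (size < j)
for ix in j:
    j = print(ix)
    j = j - emit(10)
j = j // 31 % j
if size > 22:
    size = 19
    emit(ix)
else:
    ix = ix * process(40)

ix = ix * process(40)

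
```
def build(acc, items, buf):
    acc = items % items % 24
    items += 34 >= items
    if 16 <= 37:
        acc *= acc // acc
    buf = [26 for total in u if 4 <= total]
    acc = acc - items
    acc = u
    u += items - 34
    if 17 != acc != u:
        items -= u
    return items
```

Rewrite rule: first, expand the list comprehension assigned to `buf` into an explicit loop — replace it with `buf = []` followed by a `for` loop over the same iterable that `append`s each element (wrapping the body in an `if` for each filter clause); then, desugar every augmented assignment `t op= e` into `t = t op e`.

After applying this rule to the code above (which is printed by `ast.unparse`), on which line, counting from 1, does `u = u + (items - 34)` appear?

12

Transformed code:
def build(acc, items, buf):
    acc = items % items % 24
    items = items + (34 >= items)
    if 16 <= 37:
        acc = acc * (acc // acc)
    buf = []
    for total in u:
        if 4 <= total:
            buf.append(26)
    acc = acc - items
    acc = u
    u = u + (items - 34)
    if 17 != acc != u:
        items = items - u
    return items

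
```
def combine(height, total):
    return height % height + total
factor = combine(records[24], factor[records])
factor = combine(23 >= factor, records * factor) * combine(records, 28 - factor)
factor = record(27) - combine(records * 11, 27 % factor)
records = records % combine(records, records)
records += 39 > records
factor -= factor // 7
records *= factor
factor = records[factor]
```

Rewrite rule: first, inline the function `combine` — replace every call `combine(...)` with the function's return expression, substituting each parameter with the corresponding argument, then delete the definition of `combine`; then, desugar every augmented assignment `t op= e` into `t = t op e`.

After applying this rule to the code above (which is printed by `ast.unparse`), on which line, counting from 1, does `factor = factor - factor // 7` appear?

6

Transformed code:
factor = records[24] % records[24] + factor[records]
factor = ((23 >= factor) % (23 >= factor) + records * factor) * (records % records + (28 - factor))
factor = record(27) - (records * 11 % (records * 11) + 27 % factor)
records = records % (records % records + records)
records = records + (39 > records)
factor = factor - factor // 7
records = records * factor
factor = records[factor]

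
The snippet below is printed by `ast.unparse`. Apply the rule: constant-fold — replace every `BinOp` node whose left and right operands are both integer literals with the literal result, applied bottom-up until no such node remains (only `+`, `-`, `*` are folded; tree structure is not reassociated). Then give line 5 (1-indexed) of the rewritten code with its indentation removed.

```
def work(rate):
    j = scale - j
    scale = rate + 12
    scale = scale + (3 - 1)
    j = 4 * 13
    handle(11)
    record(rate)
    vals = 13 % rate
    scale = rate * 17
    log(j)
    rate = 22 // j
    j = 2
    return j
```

Transformed code:
def work(rate):
    j = scale - j
    scale = rate + 12
    scale = scale + 2
    j = 52
    handle(11)
    record(rate)
    vals = 13 % rate
    scale = rate * 17
    log(j)
    rate = 22 // j
    j = 2
    return j

j = 52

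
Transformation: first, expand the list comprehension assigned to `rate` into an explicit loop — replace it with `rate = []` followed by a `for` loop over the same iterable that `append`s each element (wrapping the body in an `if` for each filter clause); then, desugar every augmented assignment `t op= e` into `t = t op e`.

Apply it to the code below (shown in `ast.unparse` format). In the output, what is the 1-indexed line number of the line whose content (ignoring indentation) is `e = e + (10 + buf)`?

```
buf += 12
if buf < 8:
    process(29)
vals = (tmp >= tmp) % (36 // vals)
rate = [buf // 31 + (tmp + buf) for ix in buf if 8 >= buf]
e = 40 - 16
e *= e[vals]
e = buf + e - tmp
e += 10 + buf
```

Transformed code:
buf = buf + 12
if buf < 8:
    process(29)
vals = (tmp >= tmp) % (36 // vals)
rate = []
for ix in buf:
    if 8 >= buf:
        rate.append(buf // 31 + (tmp + buf))
e = 40 - 16
e = e * e[vals]
e = buf + e - tmp
e = e + (10 + buf)

12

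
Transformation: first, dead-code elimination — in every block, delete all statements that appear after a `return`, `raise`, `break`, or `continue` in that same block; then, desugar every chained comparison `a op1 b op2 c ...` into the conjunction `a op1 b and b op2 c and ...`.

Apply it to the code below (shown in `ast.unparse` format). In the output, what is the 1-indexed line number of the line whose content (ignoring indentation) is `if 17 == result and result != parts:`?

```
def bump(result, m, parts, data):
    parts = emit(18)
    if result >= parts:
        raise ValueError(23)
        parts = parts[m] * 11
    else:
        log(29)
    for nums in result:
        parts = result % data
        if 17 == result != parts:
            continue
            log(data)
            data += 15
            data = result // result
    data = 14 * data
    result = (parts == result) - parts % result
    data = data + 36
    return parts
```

9

Transformed code:
def bump(result, m, parts, data):
    parts = emit(18)
    if result >= parts:
        raise ValueError(23)
    else:
        log(29)
    for nums in result:
        parts = result % data
        if 17 == result and result != parts:
            continue
    data = 14 * data
    result = (parts == result) - parts % result
    data = data + 36
    return parts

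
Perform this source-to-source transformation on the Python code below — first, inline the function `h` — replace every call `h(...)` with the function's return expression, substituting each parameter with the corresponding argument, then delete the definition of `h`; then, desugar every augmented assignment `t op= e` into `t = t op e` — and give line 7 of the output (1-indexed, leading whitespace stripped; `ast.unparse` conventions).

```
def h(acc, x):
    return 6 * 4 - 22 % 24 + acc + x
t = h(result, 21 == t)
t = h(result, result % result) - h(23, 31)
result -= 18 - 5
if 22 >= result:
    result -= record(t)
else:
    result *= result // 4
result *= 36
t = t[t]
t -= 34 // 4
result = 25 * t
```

result = result * (result // 4)

Transformed code:
t = 6 * 4 - 22 % 24 + result + (21 == t)
t = 6 * 4 - 22 % 24 + result + result % result - (6 * 4 - 22 % 24 + 23 + 31)
result = result - (18 - 5)
if 22 >= result:
    result = result - record(t)
else:
    result = result * (result // 4)
result = result * 36
t = t[t]
t = t - 34 // 4
result = 25 * t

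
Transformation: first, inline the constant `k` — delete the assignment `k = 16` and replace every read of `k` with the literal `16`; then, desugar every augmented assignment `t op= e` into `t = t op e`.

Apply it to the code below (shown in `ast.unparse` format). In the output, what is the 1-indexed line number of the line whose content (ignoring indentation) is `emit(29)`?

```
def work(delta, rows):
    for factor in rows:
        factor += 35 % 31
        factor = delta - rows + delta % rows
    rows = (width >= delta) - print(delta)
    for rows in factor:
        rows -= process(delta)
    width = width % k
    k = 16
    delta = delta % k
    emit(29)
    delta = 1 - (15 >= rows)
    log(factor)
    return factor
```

Transformed code:
def work(delta, rows):
    for factor in rows:
        factor = factor + 35 % 31
        factor = delta - rows + delta % rows
    rows = (width >= delta) - print(delta)
    for rows in factor:
        rows = rows - process(delta)
    width = width % 16
    delta = delta % 16
    emit(29)
    delta = 1 - (15 >= rows)
    log(factor)
    return factor

10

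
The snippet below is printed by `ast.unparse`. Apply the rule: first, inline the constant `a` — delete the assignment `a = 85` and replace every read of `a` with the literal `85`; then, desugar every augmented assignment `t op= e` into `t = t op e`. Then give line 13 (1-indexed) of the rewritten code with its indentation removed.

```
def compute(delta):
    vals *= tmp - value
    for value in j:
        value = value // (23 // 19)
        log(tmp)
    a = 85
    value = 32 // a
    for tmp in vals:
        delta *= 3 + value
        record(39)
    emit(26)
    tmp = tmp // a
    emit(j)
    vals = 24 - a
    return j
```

Transformed code:
def compute(delta):
    vals = vals * (tmp - value)
    for value in j:
        value = value // (23 // 19)
        log(tmp)
    value = 32 // 85
    for tmp in vals:
        delta = delta * (3 + value)
        record(39)
    emit(26)
    tmp = tmp // 85
    emit(j)
    vals = 24 - 85
    return j

vals = 24 - 85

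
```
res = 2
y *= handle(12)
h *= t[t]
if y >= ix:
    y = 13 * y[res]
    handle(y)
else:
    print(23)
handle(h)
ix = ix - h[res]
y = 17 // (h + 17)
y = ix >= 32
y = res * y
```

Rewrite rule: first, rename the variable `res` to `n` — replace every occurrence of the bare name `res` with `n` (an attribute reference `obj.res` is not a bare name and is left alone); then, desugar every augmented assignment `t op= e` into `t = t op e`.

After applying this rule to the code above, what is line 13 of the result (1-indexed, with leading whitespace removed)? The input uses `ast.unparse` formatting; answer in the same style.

y = n * y

Transformed code:
n = 2
y = y * handle(12)
h = h * t[t]
if y >= ix:
    y = 13 * y[n]
    handle(y)
else:
    print(23)
handle(h)
ix = ix - h[n]
y = 17 // (h + 17)
y = ix >= 32
y = n * y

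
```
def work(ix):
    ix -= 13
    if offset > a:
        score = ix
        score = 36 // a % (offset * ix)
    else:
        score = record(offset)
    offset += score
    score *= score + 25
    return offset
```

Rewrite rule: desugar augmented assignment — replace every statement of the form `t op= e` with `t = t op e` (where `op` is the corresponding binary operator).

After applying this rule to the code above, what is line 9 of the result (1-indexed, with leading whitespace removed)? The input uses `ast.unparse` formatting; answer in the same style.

Transformed code:
def work(ix):
    ix = ix - 13
    if offset > a:
        score = ix
        score = 36 // a % (offset * ix)
    else:
        score = record(offset)
    offset = offset + score
    score = score * (score + 25)
    return offset

score = score * (score + 25)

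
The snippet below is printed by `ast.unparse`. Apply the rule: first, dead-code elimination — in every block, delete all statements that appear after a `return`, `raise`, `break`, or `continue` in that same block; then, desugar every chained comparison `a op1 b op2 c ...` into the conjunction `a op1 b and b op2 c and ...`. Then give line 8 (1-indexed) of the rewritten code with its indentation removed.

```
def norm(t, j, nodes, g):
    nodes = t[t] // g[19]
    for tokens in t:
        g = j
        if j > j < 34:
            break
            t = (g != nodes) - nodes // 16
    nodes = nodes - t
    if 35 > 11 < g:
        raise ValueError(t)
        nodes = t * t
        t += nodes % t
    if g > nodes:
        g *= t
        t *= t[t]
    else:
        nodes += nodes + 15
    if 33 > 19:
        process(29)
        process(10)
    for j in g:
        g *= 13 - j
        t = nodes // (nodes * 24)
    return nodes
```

if 35 > 11 and 11 < g:

Transformed code:
def norm(t, j, nodes, g):
    nodes = t[t] // g[19]
    for tokens in t:
        g = j
        if j > j and j < 34:
            break
    nodes = nodes - t
    if 35 > 11 and 11 < g:
        raise ValueError(t)
    if g > nodes:
        g *= t
        t *= t[t]
    else:
        nodes += nodes + 15
    if 33 > 19:
        process(29)
        process(10)
    for j in g:
        g *= 13 - j
        t = nodes // (nodes * 24)
    return nodes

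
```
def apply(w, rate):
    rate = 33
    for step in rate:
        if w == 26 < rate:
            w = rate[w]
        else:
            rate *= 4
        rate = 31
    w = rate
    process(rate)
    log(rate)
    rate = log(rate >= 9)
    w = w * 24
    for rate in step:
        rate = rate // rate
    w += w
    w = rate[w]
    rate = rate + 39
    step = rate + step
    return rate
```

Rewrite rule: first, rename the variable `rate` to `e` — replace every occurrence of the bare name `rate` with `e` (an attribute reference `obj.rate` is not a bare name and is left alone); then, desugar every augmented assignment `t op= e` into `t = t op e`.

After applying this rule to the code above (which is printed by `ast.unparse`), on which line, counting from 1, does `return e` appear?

Transformed code:
def apply(w, e):
    e = 33
    for step in e:
        if w == 26 < e:
            w = e[w]
        else:
            e = e * 4
        e = 31
    w = e
    process(e)
    log(e)
    e = log(e >= 9)
    w = w * 24
    for e in step:
        e = e // e
    w = w + w
    w = e[w]
    e = e + 39
    step = e + step
    return e

20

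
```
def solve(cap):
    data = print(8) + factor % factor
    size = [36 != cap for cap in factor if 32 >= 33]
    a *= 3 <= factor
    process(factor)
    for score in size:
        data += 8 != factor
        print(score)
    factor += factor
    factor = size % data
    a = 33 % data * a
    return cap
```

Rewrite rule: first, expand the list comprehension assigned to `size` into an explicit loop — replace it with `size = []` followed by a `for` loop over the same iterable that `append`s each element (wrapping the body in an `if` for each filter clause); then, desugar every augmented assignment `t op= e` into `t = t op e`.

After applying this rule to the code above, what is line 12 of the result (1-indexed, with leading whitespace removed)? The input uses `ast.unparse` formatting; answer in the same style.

factor = factor + factor

Transformed code:
def solve(cap):
    data = print(8) + factor % factor
    size = []
    for cap in factor:
        if 32 >= 33:
            size.append(36 != cap)
    a = a * (3 <= factor)
    process(factor)
    for score in size:
        data = data + (8 != factor)
        print(score)
    factor = factor + factor
    factor = size % data
    a = 33 % data * a
    return cap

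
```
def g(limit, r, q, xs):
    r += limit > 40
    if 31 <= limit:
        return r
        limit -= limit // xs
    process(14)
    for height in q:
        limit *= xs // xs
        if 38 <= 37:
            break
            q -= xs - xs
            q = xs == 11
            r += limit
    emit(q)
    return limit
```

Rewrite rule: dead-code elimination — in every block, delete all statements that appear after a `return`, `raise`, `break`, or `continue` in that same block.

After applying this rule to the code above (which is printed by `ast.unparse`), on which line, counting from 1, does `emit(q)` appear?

10

Transformed code:
def g(limit, r, q, xs):
    r += limit > 40
    if 31 <= limit:
        return r
    process(14)
    for height in q:
        limit *= xs // xs
        if 38 <= 37:
            break
    emit(q)
    return limit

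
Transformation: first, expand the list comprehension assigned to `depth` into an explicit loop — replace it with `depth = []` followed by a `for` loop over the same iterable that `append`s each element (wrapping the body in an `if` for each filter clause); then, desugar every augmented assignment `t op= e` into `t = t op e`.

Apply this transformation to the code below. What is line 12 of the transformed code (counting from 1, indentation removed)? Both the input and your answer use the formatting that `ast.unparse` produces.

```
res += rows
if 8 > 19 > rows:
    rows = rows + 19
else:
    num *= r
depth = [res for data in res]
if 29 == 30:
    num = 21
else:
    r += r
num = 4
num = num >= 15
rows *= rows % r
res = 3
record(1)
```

Transformed code:
res = res + rows
if 8 > 19 > rows:
    rows = rows + 19
else:
    num = num * r
depth = []
for data in res:
    depth.append(res)
if 29 == 30:
    num = 21
else:
    r = r + r
num = 4
num = num >= 15
rows = rows * (rows % r)
res = 3
record(1)

r = r + r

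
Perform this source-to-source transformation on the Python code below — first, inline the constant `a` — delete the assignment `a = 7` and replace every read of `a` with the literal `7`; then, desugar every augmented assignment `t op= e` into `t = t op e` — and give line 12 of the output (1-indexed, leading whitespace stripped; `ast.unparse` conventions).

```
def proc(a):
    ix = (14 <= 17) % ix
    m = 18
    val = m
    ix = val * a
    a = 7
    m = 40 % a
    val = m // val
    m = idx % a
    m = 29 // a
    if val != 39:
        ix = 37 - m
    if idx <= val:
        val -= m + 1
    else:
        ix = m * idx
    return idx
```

if idx <= val:

Transformed code:
def proc(a):
    ix = (14 <= 17) % ix
    m = 18
    val = m
    ix = val * 7
    m = 40 % 7
    val = m // val
    m = idx % 7
    m = 29 // 7
    if val != 39:
        ix = 37 - m
    if idx <= val:
        val = val - (m + 1)
    else:
        ix = m * idx
    return idx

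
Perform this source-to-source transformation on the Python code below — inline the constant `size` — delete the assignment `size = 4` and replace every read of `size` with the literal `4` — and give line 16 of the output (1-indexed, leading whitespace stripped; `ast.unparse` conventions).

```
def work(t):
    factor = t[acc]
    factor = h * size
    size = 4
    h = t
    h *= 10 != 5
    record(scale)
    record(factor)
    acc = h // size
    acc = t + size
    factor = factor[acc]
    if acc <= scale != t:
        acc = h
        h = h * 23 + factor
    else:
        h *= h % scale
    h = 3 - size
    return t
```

h = 3 - 4

Transformed code:
def work(t):
    factor = t[acc]
    factor = h * 4
    h = t
    h *= 10 != 5
    record(scale)
    record(factor)
    acc = h // 4
    acc = t + 4
    factor = factor[acc]
    if acc <= scale != t:
        acc = h
        h = h * 23 + factor
    else:
        h *= h % scale
    h = 3 - 4
    return t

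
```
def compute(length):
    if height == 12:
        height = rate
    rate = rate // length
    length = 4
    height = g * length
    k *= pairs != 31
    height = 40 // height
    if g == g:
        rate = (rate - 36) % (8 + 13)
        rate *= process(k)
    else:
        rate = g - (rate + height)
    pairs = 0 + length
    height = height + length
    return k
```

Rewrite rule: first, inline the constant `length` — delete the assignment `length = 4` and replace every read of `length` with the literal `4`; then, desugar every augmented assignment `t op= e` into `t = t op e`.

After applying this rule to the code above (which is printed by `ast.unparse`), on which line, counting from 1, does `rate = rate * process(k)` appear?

10

Transformed code:
def compute(length):
    if height == 12:
        height = rate
    rate = rate // 4
    height = g * 4
    k = k * (pairs != 31)
    height = 40 // height
    if g == g:
        rate = (rate - 36) % (8 + 13)
        rate = rate * process(k)
    else:
        rate = g - (rate + height)
    pairs = 0 + 4
    height = height + 4
    return k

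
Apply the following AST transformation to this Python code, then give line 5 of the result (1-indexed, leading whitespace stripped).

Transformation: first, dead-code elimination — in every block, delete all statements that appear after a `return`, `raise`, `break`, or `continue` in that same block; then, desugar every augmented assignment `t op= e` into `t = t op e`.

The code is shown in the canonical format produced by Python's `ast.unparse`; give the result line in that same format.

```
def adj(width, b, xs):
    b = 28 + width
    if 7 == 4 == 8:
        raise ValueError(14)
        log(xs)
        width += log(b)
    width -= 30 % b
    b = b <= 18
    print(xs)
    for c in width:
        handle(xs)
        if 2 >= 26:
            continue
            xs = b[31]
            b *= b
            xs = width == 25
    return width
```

width = width - 30 % b

Transformed code:
def adj(width, b, xs):
    b = 28 + width
    if 7 == 4 == 8:
        raise ValueError(14)
    width = width - 30 % b
    b = b <= 18
    print(xs)
    for c in width:
        handle(xs)
        if 2 >= 26:
            continue
    return width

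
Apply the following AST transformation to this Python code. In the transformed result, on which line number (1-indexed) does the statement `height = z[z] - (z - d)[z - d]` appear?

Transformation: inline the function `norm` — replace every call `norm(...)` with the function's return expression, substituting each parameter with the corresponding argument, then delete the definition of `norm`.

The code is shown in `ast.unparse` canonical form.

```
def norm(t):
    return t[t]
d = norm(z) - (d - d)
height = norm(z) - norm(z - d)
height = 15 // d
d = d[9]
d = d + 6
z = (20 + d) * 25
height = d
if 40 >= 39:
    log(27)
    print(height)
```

2

Transformed code:
d = z[z] - (d - d)
height = z[z] - (z - d)[z - d]
height = 15 // d
d = d[9]
d = d + 6
z = (20 + d) * 25
height = d
if 40 >= 39:
    log(27)
    print(height)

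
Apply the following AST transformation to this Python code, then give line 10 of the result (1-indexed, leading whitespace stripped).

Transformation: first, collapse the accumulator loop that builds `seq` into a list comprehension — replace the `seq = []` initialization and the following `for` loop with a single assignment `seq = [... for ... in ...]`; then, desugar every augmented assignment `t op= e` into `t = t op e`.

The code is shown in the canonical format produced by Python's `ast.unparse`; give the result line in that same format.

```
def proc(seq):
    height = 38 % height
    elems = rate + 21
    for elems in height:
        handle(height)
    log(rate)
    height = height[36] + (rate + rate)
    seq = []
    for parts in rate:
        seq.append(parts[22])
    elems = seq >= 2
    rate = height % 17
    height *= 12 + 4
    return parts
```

Transformed code:
def proc(seq):
    height = 38 % height
    elems = rate + 21
    for elems in height:
        handle(height)
    log(rate)
    height = height[36] + (rate + rate)
    seq = [parts[22] for parts in rate]
    elems = seq >= 2
    rate = height % 17
    height = height * (12 + 4)
    return parts

rate = height % 17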